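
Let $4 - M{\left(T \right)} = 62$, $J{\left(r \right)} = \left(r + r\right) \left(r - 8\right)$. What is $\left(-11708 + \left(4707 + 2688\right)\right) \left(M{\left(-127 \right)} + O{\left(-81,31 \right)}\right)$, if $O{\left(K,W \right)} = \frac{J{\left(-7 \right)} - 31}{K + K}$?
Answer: $\frac{41296975}{162} \approx 2.5492 \cdot 10^{5}$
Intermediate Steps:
$J{\left(r \right)} = 2 r \left(-8 + r\right)$
$M{\left(T \right)} = -58$ ($M{\left(T \right)} = 4 - 62 = -58$)
$O{\left(K,W \right)} = \frac{179}{2 K}$ ($O{\left(K,W \right)} = \frac{2 \left(-7\right) \left(-8 - 7\right) - 31}{K + K} = \frac{2 \left(-7\right) \left(-15\right) - 31}{2 K} = \left(210 - 31\right) \frac{1}{2 K} = 179 \frac{1}{2 K} = \frac{179}{2 K}$)
$\left(-11708 + \left(4707 + 2688\right)\right) \left(M{\left(-127 \right)} + O{\left(-81,31 \right)}\right) = \left(-11708 + \left(4707 + 2688\right)\right) \left(-58 + \frac{179}{2 \left(-81\right)}\right) = \left(-11708 + 7395\right) \left(-58 + \frac{179}{2} \left(- \frac{1}{81}\right)\right) = - 4313 \left(-58 - \frac{179}{162}\right) = \left(-4313\right) \left(- \frac{9575}{162}\right) = \frac{41296975}{162}$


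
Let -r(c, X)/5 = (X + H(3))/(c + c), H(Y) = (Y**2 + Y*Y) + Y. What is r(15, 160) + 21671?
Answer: 129845/6 ≈ 21641.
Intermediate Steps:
H(Y) = Y + 2*Y**2 (H(Y) = (Y**2 + Y**2) + Y = 2*Y**2 + Y = Y + 2*Y**2)
r(c, X) = -5*(21 + X)/(2*c) (r(c, X) = -5*(X + 3*(1 + 2*3))/(c + c) = -5*(X + 3*(1 + 6))/(2*c) = -5*(X + 3*7)*1/(2*c) = -5*(X + 21)*1/(2*c) = -5*(21 + X)*1/(2*c) = -5*(21 + X)/(2*c))
r(15, 160) + 21671 = (5/2)*(-21 - 1*160)/15 + 21671 = (5/2)*(1/15)*(-21 - 160) + 21671 = (5/2)*(1/15)*(-181) + 21671 = -181/6 + 21671 = 129845/6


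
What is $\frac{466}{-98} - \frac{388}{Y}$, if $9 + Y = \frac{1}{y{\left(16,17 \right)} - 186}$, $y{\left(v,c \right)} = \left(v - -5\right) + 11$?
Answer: $\frac{2604677}{67963} \approx 38.325$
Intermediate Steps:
$y{\left(v,c \right)} = 16 + v$ ($y{\left(v,c \right)} = \left(v + 5\right) + 11 = \left(5 + v\right) + 11 = 16 + v$)
$Y = - \frac{1387}{154}$ ($Y = -9 + \frac{1}{\left(16 + 16\right) - 186} = -9 + \frac{1}{32 - 186} = -9 + \frac{1}{-154} = -9 - \frac{1}{154} = - \frac{1387}{154} \approx -9.0065$)
$\frac{466}{-98} - \frac{388}{Y} = \frac{466}{-98} - \frac{388}{- \frac{1387}{154}} = 466 \left(- \frac{1}{98}\right) - - \frac{59752}{1387} = - \frac{233}{49} + \frac{59752}{1387} = \frac{2604677}{67963}$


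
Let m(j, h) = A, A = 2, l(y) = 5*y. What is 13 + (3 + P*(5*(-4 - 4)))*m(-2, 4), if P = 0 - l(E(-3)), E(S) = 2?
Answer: 819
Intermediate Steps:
m(j, h) = 2
P = -10 (P = 0 - 5*2 = 0 - 1*10 = 0 - 10 = -10)
13 + (3 + P*(5*(-4 - 4)))*m(-2, 4) = 13 + (3 - 50*(-4 - 4))*2 = 13 + (3 - 50*(-8))*2 = 13 + (3 - 10*(-40))*2 = 13 + (3 + 400)*2 = 13 + 403*2 = 13 + 806 = 819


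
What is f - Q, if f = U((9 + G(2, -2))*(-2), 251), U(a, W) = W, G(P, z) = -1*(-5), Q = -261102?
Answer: 261353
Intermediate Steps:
G(P, z) = 5
f = 251
f - Q = 251 - 1*(-261102) = 251 + 261102 = 261353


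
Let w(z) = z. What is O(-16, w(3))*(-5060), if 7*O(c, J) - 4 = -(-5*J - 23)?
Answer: -30360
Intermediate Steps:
O(c, J) = 27/7 + 5*J/7 (O(c, J) = 4/7 + (-(-5*J - 23))/7 = 4/7 + (-(-23 - 5*J))/7 = 4/7 + (23 + 5*J)/7 = 4/7 + (23/7 + 5*J/7) = 27/7 + 5*J/7)
O(-16, w(3))*(-5060) = (27/7 + (5/7)*3)*(-5060) = (27/7 + 15/7)*(-5060) = 6*(-5060) = -30360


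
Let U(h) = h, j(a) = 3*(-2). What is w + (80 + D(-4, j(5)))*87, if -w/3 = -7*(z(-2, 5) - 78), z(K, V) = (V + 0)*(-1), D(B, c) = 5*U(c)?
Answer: 2607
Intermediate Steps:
j(a) = -6
D(B, c) = 5*c
z(K, V) = -V (z(K, V) = V*(-1) = -V)
w = -1743 (w = -(-21)*(-1*5 - 78) = -(-21)*(-5 - 78) = -(-21)*(-83) = -3*581 = -1743)
w + (80 + D(-4, j(5)))*87 = -1743 + (80 + 5*(-6))*87 = -1743 + (80 - 30)*87 = -1743 + 50*87 = -1743 + 4350 = 2607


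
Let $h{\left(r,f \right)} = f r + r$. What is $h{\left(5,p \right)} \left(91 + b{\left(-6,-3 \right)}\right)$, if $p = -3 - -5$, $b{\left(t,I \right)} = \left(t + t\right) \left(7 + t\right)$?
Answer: $1185$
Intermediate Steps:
$b{\left(t,I \right)} = 2 t \left(7 + t\right)$
$p = 2$ ($p = -3 + 5 = 2$)
$h{\left(r,f \right)} = r + f r$
$h{\left(5,p \right)} \left(91 + b{\left(-6,-3 \right)}\right) = 5 \left(1 + 2\right) \left(91 + 2 \left(-6\right) \left(7 - 6\right)\right) = 5 \cdot 3 \left(91 + 2 \left(-6\right) 1\right) = 15 \left(91 - 12\right) = 15 \cdot 79 = 1185$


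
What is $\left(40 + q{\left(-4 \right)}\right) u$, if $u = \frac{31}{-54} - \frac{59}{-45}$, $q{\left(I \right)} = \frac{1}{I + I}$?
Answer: $\frac{63481}{2160} \approx 29.389$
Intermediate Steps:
$q{\left(I \right)} = \frac{1}{2 I}$
$u = \frac{199}{270}$ ($u = 31 \left(- \frac{1}{54}\right) - - \frac{59}{45} = - \frac{31}{54} + \frac{59}{45} = \frac{199}{270} \approx 0.73704$)
$\left(40 + q{\left(-4 \right)}\right) u = \left(40 + \frac{1}{2 \left(-4\right)}\right) \frac{199}{270} = \left(40 + \frac{1}{2} \left(- \frac{1}{4}\right)\right) \frac{199}{270} = \left(40 - \frac{1}{8}\right) \frac{199}{270} = \frac{319}{8} \cdot \frac{199}{270} = \frac{63481}{2160}$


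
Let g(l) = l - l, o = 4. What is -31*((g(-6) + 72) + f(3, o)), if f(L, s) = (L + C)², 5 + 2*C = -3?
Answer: -2263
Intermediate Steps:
C = -4 (C = -5/2 + (½)*(-3) = -5/2 - 3/2 = -4)
f(L, s) = (-4 + L)² (f(L, s) = (L - 4)² = (-4 + L)²)
g(l) = 0
-31*((g(-6) + 72) + f(3, o)) = -31*((0 + 72) + (-4 + 3)²) = -31*(72 + (-1)²) = -31*(72 + 1) = -31*73 = -2263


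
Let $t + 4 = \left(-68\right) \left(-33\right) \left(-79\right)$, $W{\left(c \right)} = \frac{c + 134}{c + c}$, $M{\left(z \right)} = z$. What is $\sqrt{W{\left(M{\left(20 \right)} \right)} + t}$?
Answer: $\frac{3 i \sqrt{1969735}}{10} \approx 421.04 i$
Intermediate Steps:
$W{\left(c \right)} = \frac{134 + c}{2 c}$
$t = -177280$ ($t = -4 + \left(-68\right) \left(-33\right) \left(-79\right) = -4 + 2244 \left(-79\right) = -4 - 177276 = -177280$)
$\sqrt{W{\left(M{\left(20 \right)} \right)} + t} = \sqrt{\frac{134 + 20}{2 \cdot 20} - 177280} = \sqrt{\frac{1}{2} \cdot \frac{1}{20} \cdot 154 - 177280} = \sqrt{\frac{77}{20} - 177280} = \sqrt{- \frac{3545523}{20}} = \frac{3 i \sqrt{1969735}}{10}$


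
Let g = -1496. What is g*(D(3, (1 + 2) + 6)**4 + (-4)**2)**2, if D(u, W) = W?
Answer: -64712365784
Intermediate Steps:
g*(D(3, (1 + 2) + 6)**4 + (-4)**2)**2 = -1496*(((1 + 2) + 6)**4 + (-4)**2)**2 = -1496*((3 + 6)**4 + 16)**2 = -1496*(9**4 + 16)**2 = -1496*(6561 + 16)**2 = -1496*6577**2 = -1496*43256929 = -64712365784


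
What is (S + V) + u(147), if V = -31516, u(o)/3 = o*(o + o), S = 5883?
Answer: 104021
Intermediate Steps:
u(o) = 6*o² (u(o) = 3*(o*(o + o)) = 3*(o*(2*o)) = 3*(2*o²) = 6*o²)
(S + V) + u(147) = (5883 - 31516) + 6*147² = -25633 + 6*21609 = -25633 + 129654 = 104021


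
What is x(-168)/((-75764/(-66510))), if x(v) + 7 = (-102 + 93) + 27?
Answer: 365805/37882 ≈ 9.6564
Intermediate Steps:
x(v) = 11 (x(v) = -7 + ((-102 + 93) + 27) = -7 + (-9 + 27) = -7 + 18 = 11)
x(-168)/((-75764/(-66510))) = 11/((-75764/(-66510))) = 11/((-75764*(-1/66510))) = 11/(37882/33255) = 11*(33255/37882) = 365805/37882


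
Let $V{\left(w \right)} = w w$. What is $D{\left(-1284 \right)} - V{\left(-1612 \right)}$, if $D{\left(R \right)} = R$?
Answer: $-2599828$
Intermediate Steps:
$V{\left(w \right)} = w^{2}$
$D{\left(-1284 \right)} - V{\left(-1612 \right)} = -1284 - \left(-1612\right)^{2} = -1284 - 2598544 = -2599828$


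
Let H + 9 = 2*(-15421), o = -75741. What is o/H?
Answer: 75741/30851 ≈ 2.4551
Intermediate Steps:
H = -30851 (H = -9 + 2*(-15421) = -9 - 30842 = -30851)
o/H = -75741/(-30851) = -75741*(-1/30851) = 75741/30851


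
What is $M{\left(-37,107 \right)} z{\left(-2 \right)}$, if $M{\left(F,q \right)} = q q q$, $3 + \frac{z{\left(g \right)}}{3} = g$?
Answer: $-18375645$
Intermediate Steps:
$z{\left(g \right)} = -9 + 3 g$
$M{\left(F,q \right)} = q^{3}$ ($M{\left(F,q \right)} = q^{2} q = q^{3}$)
$M{\left(-37,107 \right)} z{\left(-2 \right)} = 107^{3} \left(-9 + 3 \left(-2\right)\right) = 1225043 \left(-9 - 6\right) = 1225043 \left(-15\right) = -18375645$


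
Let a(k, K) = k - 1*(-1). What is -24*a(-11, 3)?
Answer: 240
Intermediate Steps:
a(k, K) = 1 + k (a(k, K) = k + 1 = 1 + k)
-24*a(-11, 3) = -24*(1 - 11) = -24*(-10) = 240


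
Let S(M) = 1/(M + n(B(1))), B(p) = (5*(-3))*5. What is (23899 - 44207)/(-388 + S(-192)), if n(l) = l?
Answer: 5422236/103597 ≈ 52.340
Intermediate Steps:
B(p) = -75 (B(p) = -15*5 = -75)
S(M) = 1/(-75 + M) (S(M) = 1/(M - 75) = 1/(-75 + M))
(23899 - 44207)/(-388 + S(-192)) = (23899 - 44207)/(-388 + 1/(-75 - 192)) = -20308/(-388 + 1/(-267)) = -20308/(-388 - 1/267) = -20308/(-103597/267) = -20308*(-267/103597) = 5422236/103597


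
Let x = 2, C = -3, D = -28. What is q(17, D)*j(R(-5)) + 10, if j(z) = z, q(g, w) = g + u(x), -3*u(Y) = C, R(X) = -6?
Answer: -98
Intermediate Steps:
u(Y) = 1 (u(Y) = -1/3*(-3) = 1)
q(g, w) = 1 + g (q(g, w) = g + 1 = 1 + g)
q(17, D)*j(R(-5)) + 10 = (1 + 17)*(-6) + 10 = 18*(-6) + 10 = -108 + 10 = -98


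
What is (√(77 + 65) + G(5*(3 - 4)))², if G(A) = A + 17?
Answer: (12 + √142)² ≈ 571.99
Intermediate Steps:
G(A) = 17 + A
(√(77 + 65) + G(5*(3 - 4)))² = (√(77 + 65) + (17 + 5*(3 - 4)))² = (√142 + (17 + 5*(-1)))² = (√142 + (17 - 5))² = (√142 + 12)² = (12 + √142)²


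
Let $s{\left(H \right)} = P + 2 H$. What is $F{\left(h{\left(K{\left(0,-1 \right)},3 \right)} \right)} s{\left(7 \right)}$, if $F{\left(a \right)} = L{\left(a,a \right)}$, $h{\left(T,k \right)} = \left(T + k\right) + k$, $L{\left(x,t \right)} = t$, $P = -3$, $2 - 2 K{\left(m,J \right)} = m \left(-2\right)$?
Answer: $77$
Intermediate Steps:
$K{\left(m,J \right)} = 1 + m$ ($K{\left(m,J \right)} = 1 - \frac{m \left(-2\right)}{2} = 1 - \frac{\left(-2\right) m}{2} = 1 + m$)
$h{\left(T,k \right)} = T + 2 k$
$F{\left(a \right)} = a$
$s{\left(H \right)} = -3 + 2 H$
$F{\left(h{\left(K{\left(0,-1 \right)},3 \right)} \right)} s{\left(7 \right)} = \left(\left(1 + 0\right) + 2 \cdot 3\right) \left(-3 + 2 \cdot 7\right) = \left(1 + 6\right) \left(-3 + 14\right) = 7 \cdot 11 = 77$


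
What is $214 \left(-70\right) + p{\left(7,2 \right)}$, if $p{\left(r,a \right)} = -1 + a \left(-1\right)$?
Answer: $-14983$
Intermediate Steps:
$p{\left(r,a \right)} = -1 - a$
$214 \left(-70\right) + p{\left(7,2 \right)} = 214 \left(-70\right) - 3 = -14980 - 3 = -14983$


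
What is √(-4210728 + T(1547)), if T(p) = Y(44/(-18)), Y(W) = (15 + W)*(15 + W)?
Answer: I*√341056199/9 ≈ 2052.0*I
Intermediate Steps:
Y(W) = (15 + W)²
T(p) = 12769/81 (T(p) = (15 + 44/(-18))² = (15 + 44*(-1/18))² = (15 - 22/9)² = (113/9)² = 12769/81)
√(-4210728 + T(1547)) = √(-4210728 + 12769/81) = √(-341056199/81) = I*√341056199/9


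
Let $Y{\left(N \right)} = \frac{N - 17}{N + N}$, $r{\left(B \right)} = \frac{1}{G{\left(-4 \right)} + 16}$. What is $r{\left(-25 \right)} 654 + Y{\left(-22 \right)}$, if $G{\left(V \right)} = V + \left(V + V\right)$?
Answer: $\frac{7233}{44} \approx 164.39$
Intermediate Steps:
$G{\left(V \right)} = 3 V$ ($G{\left(V \right)} = V + 2 V = 3 V$)
$r{\left(B \right)} = \frac{1}{4}$ ($r{\left(B \right)} = \frac{1}{3 \left(-4\right) + 16} = \frac{1}{-12 + 16} = \frac{1}{4}$)
$Y{\left(N \right)} = \frac{-17 + N}{2 N}$
$r{\left(-25 \right)} 654 + Y{\left(-22 \right)} = \frac{1}{4} \cdot 654 + \frac{-17 - 22}{2 \left(-22\right)} = \frac{327}{2} + \frac{1}{2} \left(- \frac{1}{22}\right) \left(-39\right) = \frac{327}{2} + \frac{39}{44} = \frac{7233}{44}$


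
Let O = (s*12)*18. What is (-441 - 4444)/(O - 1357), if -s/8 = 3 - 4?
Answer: -4885/371 ≈ -13.167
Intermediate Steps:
s = 8 (s = -8*(3 - 4) = -8*(-1) = 8)
O = 1728 (O = (8*12)*18 = 96*18 = 1728)
(-441 - 4444)/(O - 1357) = (-441 - 4444)/(1728 - 1357) = -4885/371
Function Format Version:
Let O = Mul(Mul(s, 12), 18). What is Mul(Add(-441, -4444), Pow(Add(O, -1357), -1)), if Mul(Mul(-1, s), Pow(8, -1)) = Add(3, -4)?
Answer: Rational(-4885, 371) ≈ -13.167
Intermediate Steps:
s = 8 (s = Mul(-8, Add(3, -4)) = Mul(-8, -1) = 8)
O = 1728 (O = Mul(Mul(8, 12), 18) = Mul(96, 18) = 1728)
Mul(Add(-441, -4444), Pow(Add(O, -1357), -1)) = Mul(Add(-441, -4444), Pow(Add(1728, -1357), -1)) = Mul(-4885, Pow(371, -1)) = Mul(-4885, Rational(1, 371)) = Rational(-4885, 371)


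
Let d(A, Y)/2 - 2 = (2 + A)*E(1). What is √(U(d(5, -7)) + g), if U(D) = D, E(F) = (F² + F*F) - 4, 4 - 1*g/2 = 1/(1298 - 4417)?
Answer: I*√155644338/3119 ≈ 3.9999*I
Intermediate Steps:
g = 24954/3119 (g = 8 - 2/(1298 - 4417) = 8 - 2/(-3119) = 8 - 2*(-1/3119) = 8 + 2/3119 = 24954/3119 ≈ 8.0006)
E(F) = -4 + 2*F² (E(F) = (F² + F²) - 4 = 2*F² - 4 = -4 + 2*F²)
d(A, Y) = -4 - 4*A (d(A, Y) = 4 + 2*((2 + A)*(-4 + 2*1²)) = 4 + 2*((2 + A)*(-4 + 2*1)) = 4 + 2*((2 + A)*(-4 + 2)) = 4 + 2*((2 + A)*(-2)) = 4 + 2*(-4 - 2*A) = 4 + (-8 - 4*A) = -4 - 4*A)
√(U(d(5, -7)) + g) = √((-4 - 4*5) + 24954/3119) = √((-4 - 20) + 24954/3119) = √(-24 + 24954/3119) = √(-49902/3119) = I*√155644338/3119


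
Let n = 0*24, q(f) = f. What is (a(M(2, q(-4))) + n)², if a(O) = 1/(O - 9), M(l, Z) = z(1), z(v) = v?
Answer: 1/64 ≈ 0.015625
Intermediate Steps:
M(l, Z) = 1
a(O) = 1/(-9 + O)
n = 0
(a(M(2, q(-4))) + n)² = (1/(-9 + 1) + 0)² = (1/(-8) + 0)² = (-⅛ + 0)² = (-⅛)² = 1/64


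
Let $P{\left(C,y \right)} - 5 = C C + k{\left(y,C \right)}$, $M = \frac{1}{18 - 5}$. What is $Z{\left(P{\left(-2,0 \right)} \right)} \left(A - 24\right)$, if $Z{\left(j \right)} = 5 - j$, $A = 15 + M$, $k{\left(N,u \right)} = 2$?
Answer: $\frac{696}{13} \approx 53.538$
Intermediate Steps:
$M = \frac{1}{13} \approx 0.076923$
$A = \frac{196}{13}$ ($A = 15 + \frac{1}{13} = \frac{196}{13} \approx 15.077$)
$P{\left(C,y \right)} = 7 + C^{2}$ ($P{\left(C,y \right)} = 5 + \left(C C + 2\right) = 5 + \left(C^{2} + 2\right) = 5 + \left(2 + C^{2}\right) = 7 + C^{2}$)
$Z{\left(P{\left(-2,0 \right)} \right)} \left(A - 24\right) = \left(5 - \left(7 + \left(-2\right)^{2}\right)\right) \left(\frac{196}{13} - 24\right) = \left(5 - \left(7 + 4\right)\right) \left(- \frac{116}{13}\right) = \left(5 - 11\right) \left(- \frac{116}{13}\right) = \left(-6\right) \left(- \frac{116}{13}\right) = \frac{696}{13}$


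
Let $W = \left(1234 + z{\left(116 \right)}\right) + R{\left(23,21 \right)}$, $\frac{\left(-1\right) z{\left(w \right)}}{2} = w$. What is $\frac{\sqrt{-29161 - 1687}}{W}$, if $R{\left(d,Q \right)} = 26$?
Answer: $\frac{2 i \sqrt{482}}{257} \approx 0.17085 i$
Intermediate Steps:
$z{\left(w \right)} = - 2 w$
$W = 1028$ ($W = \left(1234 - 232\right) + 26 = 1002 + 26 = 1028$)
$\frac{\sqrt{-29161 - 1687}}{W} = \frac{\sqrt{-29161 - 1687}}{1028} = \sqrt{-30848} \cdot \frac{1}{1028} = 8 i \sqrt{482} \cdot \frac{1}{1028} = \frac{2 i \sqrt{482}}{257}$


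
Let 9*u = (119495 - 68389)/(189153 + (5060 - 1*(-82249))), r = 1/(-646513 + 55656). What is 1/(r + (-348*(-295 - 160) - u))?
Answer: 735072785703/116391409788800020 ≈ 6.3155e-6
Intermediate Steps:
r = -1/590857 (r = 1/(-590857) = -1/590857 ≈ -1.6925e-6)
u = 25553/1244079 (u = ((119495 - 68389)/(189153 + (5060 - 1*(-82249))))/9 = (51106/(189153 + (5060 + 82249)))/9 = (51106/(189153 + 87309))/9 = (51106/276462)/9 = (51106*(1/276462))/9 = (⅑)*(25553/138231) = 25553/1244079 ≈ 0.020540)
1/(r + (-348*(-295 - 160) - u)) = 1/(-1/590857 + (-348*(-295 - 160) - 1*25553/1244079)) = 1/(-1/590857 + (-348*(-455) - 25553/1244079)) = 1/(-1/590857 + (158340 - 25553/1244079)) = 1/(-1/590857 + 196987443307/1244079) = 1/(116391409788800020/735072785703) = 735072785703/116391409788800020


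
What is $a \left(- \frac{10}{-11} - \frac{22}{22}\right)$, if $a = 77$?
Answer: $-7$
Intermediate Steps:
$a \left(- \frac{10}{-11} - \frac{22}{22}\right) = 77 \left(- \frac{10}{-11} - \frac{22}{22}\right) = 77 \left(\left(-10\right) \left(- \frac{1}{11}\right) - 1\right) = 77 \left(\frac{10}{11} - 1\right) = 77 \left(- \frac{1}{11}\right) = -7$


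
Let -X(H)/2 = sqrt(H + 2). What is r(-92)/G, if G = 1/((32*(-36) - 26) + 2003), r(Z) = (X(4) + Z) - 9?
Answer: -83325 - 1650*sqrt(6) ≈ -87367.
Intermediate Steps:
X(H) = -2*sqrt(2 + H) (X(H) = -2*sqrt(H + 2) = -2*sqrt(2 + H))
r(Z) = -9 + Z - 2*sqrt(6) (r(Z) = (-2*sqrt(2 + 4) + Z) - 9 = (-2*sqrt(6) + Z) - 9 = (Z - 2*sqrt(6)) - 9 = -9 + Z - 2*sqrt(6))
G = 1/825 (G = 1/((-1152 - 26) + 2003) = 1/(-1178 + 2003) = 1/825 ≈ 0.0012121)
r(-92)/G = (-9 - 92 - 2*sqrt(6))/(1/825) = (-101 - 2*sqrt(6))*825 = -83325 - 1650*sqrt(6)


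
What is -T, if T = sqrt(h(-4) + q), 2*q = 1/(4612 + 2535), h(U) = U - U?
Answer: -sqrt(14294)/14294 ≈ -0.0083642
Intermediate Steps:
h(U) = 0
q = 1/14294 (q = 1/(2*(4612 + 2535)) = (1/2)/7147 = (1/2)*(1/7147) = 1/14294 ≈ 6.9959e-5)
T = sqrt(14294)/14294 (T = sqrt(0 + 1/14294) = sqrt(1/14294) = sqrt(14294)/14294 ≈ 0.0083642)
-T = -sqrt(14294)/14294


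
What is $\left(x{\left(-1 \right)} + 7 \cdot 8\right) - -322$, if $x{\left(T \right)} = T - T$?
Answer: $378$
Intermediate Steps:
$x{\left(T \right)} = 0$
$\left(x{\left(-1 \right)} + 7 \cdot 8\right) - -322 = \left(0 + 7 \cdot 8\right) - -322 = \left(0 + 56\right) + 322 = 56 + 322 = 378$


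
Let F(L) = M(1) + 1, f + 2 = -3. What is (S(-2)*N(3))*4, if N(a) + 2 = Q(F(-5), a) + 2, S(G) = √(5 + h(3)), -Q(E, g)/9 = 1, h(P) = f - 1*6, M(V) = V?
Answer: -36*I*√6 ≈ -88.182*I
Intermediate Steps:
f = -5 (f = -2 - 3 = -5)
h(P) = -11 (h(P) = -5 - 1*6 = -5 - 6 = -11)
F(L) = 2 (F(L) = 1 + 1 = 2)
Q(E, g) = -9 (Q(E, g) = -9*1 = -9)
S(G) = I*√6 (S(G) = √(5 - 11) = √(-6) = I*√6)
N(a) = -9 (N(a) = -2 + (-9 + 2) = -2 - 7 = -9)
(S(-2)*N(3))*4 = ((I*√6)*(-9))*4 = -9*I*√6*4 = -36*I*√6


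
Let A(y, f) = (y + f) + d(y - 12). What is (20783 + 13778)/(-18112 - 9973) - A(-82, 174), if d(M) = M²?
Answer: -250777441/28085 ≈ -8929.2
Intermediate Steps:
A(y, f) = f + y + (-12 + y)² (A(y, f) = (y + f) + (y - 12)² = (f + y) + (-12 + y)² = f + y + (-12 + y)²)
(20783 + 13778)/(-18112 - 9973) - A(-82, 174) = (20783 + 13778)/(-18112 - 9973) - (174 - 82 + (-12 - 82)²) = 34561/(-28085) - (174 - 82 + (-94)²) = 34561*(-1/28085) - (174 - 82 + 8836) = -34561/28085 - 1*8928 = -34561/28085 - 8928 = -250777441/28085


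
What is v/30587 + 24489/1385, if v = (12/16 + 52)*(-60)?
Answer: 744661518/42362995 ≈ 17.578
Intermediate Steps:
v = -3165 (v = (12*(1/16) + 52)*(-60) = (3/4 + 52)*(-60) = (211/4)*(-60) = -3165)
v/30587 + 24489/1385 = -3165/30587 + 24489/1385 = 744661518/42362995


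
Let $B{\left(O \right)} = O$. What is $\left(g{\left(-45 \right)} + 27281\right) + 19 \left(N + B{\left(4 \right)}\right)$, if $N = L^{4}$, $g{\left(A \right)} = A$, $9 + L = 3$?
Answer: $51936$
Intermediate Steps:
$L = -6$ ($L = -9 + 3 = -6$)
$N = 1296$ ($N = \left(-6\right)^{4} = 1296$)
$\left(g{\left(-45 \right)} + 27281\right) + 19 \left(N + B{\left(4 \right)}\right) = \left(-45 + 27281\right) + 19 \left(1296 + 4\right) = 27236 + 19 \cdot 1300 = 27236 + 24700 = 51936$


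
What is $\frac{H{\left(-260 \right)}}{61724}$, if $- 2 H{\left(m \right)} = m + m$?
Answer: $\frac{5}{1187} \approx 0.0042123$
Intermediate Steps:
$H{\left(m \right)} = - m$ ($H{\left(m \right)} = - \frac{m + m}{2} = - \frac{2 m}{2} = - m$)
$\frac{H{\left(-260 \right)}}{61724} = \frac{\left(-1\right) \left(-260\right)}{61724} = 260 \cdot \frac{1}{61724} = \frac{5}{1187}$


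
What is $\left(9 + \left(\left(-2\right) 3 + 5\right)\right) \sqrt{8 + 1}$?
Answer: $24$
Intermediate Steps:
$\left(9 + \left(\left(-2\right) 3 + 5\right)\right) \sqrt{8 + 1} = \left(9 + \left(-6 + 5\right)\right) \sqrt{9} = \left(9 - 1\right) 3 = 8 \cdot 3 = 24$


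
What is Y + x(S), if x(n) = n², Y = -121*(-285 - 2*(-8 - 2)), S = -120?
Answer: 46465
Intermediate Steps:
Y = 32065 (Y = -121*(-285 - 2*(-10)) = -121*(-285 + 20) = -121*(-265) = 32065)
Y + x(S) = 32065 + (-120)² = 32065 + 14400 = 46465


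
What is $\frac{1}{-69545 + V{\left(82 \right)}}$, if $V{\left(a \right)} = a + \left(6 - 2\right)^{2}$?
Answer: $- \frac{1}{69447} \approx -1.4399 \cdot 10^{-5}$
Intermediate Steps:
$V{\left(a \right)} = 16 + a$ ($V{\left(a \right)} = a + 4^{2} = a + 16 = 16 + a$)
$\frac{1}{-69545 + V{\left(82 \right)}} = \frac{1}{-69545 + \left(16 + 82\right)} = \frac{1}{-69545 + 98} = \frac{1}{-69447} = - \frac{1}{69447}$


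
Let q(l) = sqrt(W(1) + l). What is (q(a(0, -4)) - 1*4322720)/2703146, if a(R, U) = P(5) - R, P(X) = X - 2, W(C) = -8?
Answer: -2161360/1351573 + I*sqrt(5)/2703146 ≈ -1.5991 + 8.2721e-7*I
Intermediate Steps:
P(X) = -2 + X
a(R, U) = 3 - R (a(R, U) = (-2 + 5) - R = 3 - R)
q(l) = sqrt(-8 + l)
(q(a(0, -4)) - 1*4322720)/2703146 = (sqrt(-8 + (3 - 1*0)) - 1*4322720)/2703146 = (sqrt(-8 + (3 + 0)) - 4322720)*(1/2703146) = (sqrt(-8 + 3) - 4322720)*(1/2703146) = (sqrt(-5) - 4322720)*(1/2703146) = (I*sqrt(5) - 4322720)*(1/2703146) = (-4322720 + I*sqrt(5))*(1/2703146) = -2161360/1351573 + I*sqrt(5)/2703146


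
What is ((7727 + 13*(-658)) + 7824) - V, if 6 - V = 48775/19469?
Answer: 136156554/19469 ≈ 6993.5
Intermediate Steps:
V = 68039/19469 (V = 6 - 48775/19469 = 68039/19469 ≈ 3.4947)
((7727 + 13*(-658)) + 7824) - V = ((7727 + 13*(-658)) + 7824) - 1*68039/19469 = ((7727 - 8554) + 7824) - 68039/19469 = (-827 + 7824) - 68039/19469 = 6997 - 68039/19469 = 136156554/19469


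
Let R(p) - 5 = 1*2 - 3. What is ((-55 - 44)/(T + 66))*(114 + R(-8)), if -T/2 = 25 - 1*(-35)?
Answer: 649/3 ≈ 216.33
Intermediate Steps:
T = -120 (T = -2*(25 - 1*(-35)) = -2*(25 + 35) = -2*60 = -120)
R(p) = 4 (R(p) = 5 + (1*2 - 3) = 5 + (2 - 3) = 5 - 1 = 4)
((-55 - 44)/(T + 66))*(114 + R(-8)) = ((-55 - 44)/(-120 + 66))*(114 + 4) = -99/(-54)*118 = -99*(-1/54)*118 = (11/6)*118 = 649/3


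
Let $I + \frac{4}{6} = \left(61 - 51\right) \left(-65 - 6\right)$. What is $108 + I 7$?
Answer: $- \frac{14600}{3} \approx -4866.7$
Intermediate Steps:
$I = - \frac{2132}{3}$ ($I = - \frac{2}{3} + \left(61 - 51\right) \left(-65 - 6\right) = - \frac{2}{3} + 10 \left(-71\right) = - \frac{2}{3} - 710 = - \frac{2132}{3} \approx -710.67$)
$108 + I 7 = 108 - \frac{14924}{3} = - \frac{14600}{3}$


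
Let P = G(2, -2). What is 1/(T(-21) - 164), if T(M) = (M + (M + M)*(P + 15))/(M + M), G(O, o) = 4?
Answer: -2/289 ≈ -0.0069204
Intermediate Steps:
P = 4
T(M) = 39/2 (T(M) = (M + (M + M)*(4 + 15))/(M + M) = (M + (2*M)*19)/((2*M)) = (M + 38*M)*(1/(2*M)) = (39*M)*(1/(2*M)) = 39/2)
1/(T(-21) - 164) = 1/(39/2 - 164) = 1/(-289/2) = -2/289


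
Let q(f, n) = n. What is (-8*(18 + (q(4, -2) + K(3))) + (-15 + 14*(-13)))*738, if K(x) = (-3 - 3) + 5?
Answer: -233946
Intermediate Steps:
K(x) = -1 (K(x) = -6 + 5 = -1)
(-8*(18 + (q(4, -2) + K(3))) + (-15 + 14*(-13)))*738 = (-8*(18 + (-2 - 1)) + (-15 + 14*(-13)))*738 = (-8*(18 - 3) + (-15 - 182))*738 = (-8*15 - 197)*738 = (-120 - 197)*738 = -317*738 = -233946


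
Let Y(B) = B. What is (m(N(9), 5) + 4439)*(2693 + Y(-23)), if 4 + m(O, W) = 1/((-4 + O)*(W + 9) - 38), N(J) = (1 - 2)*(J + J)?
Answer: 2048569515/173 ≈ 1.1841e+7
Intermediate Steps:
N(J) = -2*J
m(O, W) = -4 + 1/(-38 + (-4 + O)*(9 + W)) (m(O, W) = -4 + 1/((-4 + O)*(W + 9) - 38) = -4 + 1/((-4 + O)*(9 + W) - 38) = -4 + 1/(-38 + (-4 + O)*(9 + W)))
(m(N(9), 5) + 4439)*(2693 + Y(-23)) = ((297 - (-72)*9 + 16*5 - 4*(-2*9)*5)/(-74 - 4*5 + 9*(-2*9) - 2*9*5) + 4439)*(2693 - 23) = ((297 - 36*(-18) + 80 - 4*(-18)*5)/(-74 - 20 + 9*(-18) - 18*5) + 4439)*2670 = ((297 + 648 + 80 + 360)/(-74 - 20 - 162 - 90) + 4439)*2670 = (1385/(-346) + 4439)*2670 = (-1/346*1385 + 4439)*2670 = (-1385/346 + 4439)*2670 = (1534509/346)*2670 = 2048569515/173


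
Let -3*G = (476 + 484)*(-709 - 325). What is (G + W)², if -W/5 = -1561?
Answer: 114707529225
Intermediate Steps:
W = 7805 (W = -5*(-1561) = 7805)
G = 330880 (G = -(476 + 484)*(-709 - 325)/3 = -320*(-1034) = -⅓*(-992640) = 330880)
(G + W)² = (330880 + 7805)² = 338685² = 114707529225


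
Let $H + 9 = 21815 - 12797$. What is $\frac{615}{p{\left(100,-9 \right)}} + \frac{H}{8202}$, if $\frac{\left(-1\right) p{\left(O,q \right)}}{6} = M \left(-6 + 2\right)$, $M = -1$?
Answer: $- \frac{268223}{10936} \approx -24.527$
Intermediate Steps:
$p{\left(O,q \right)} = -24$ ($p{\left(O,q \right)} = - 6 \left(- (-6 + 2)\right) = - 6 \left(\left(-1\right) \left(-4\right)\right) = \left(-6\right) 4 = -24$)
$H = 9009$ ($H = -9 + \left(21815 - 12797\right) = -9 + 9018 = 9009$)
$\frac{615}{p{\left(100,-9 \right)}} + \frac{H}{8202} = \frac{615}{-24} + \frac{9009}{8202} = 615 \left(- \frac{1}{24}\right) + 9009 \cdot \frac{1}{8202} = - \frac{205}{8} + \frac{3003}{2734} = - \frac{268223}{10936}$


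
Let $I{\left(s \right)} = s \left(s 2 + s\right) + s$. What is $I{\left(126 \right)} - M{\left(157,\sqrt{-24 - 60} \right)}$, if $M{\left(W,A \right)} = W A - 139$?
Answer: $47893 - 314 i \sqrt{21} \approx 47893.0 - 1438.9 i$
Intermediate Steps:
$M{\left(W,A \right)} = -139 + A W$ ($M{\left(W,A \right)} = A W - 139 = -139 + A W$)
$I{\left(s \right)} = s + 3 s^{2}$ ($I{\left(s \right)} = s \left(2 s + s\right) + s = s 3 s + s = 3 s^{2} + s = s + 3 s^{2}$)
$I{\left(126 \right)} - M{\left(157,\sqrt{-24 - 60} \right)} = 126 \left(1 + 3 \cdot 126\right) - \left(-139 + \sqrt{-24 - 60} \cdot 157\right) = 126 \left(1 + 378\right) - \left(-139 + \sqrt{-84} \cdot 157\right) = 126 \cdot 379 - \left(-139 + 2 i \sqrt{21} \cdot 157\right) = 47754 - \left(-139 + 314 i \sqrt{21}\right) = 47754 + \left(139 - 314 i \sqrt{21}\right) = 47893 - 314 i \sqrt{21}$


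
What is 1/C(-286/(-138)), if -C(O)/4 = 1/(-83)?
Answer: 83/4 ≈ 20.750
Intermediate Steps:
C(O) = 4/83 (C(O) = -4/(-83) = -4*(-1/83) = 4/83)
1/C(-286/(-138)) = 1/(4/83) = 83/4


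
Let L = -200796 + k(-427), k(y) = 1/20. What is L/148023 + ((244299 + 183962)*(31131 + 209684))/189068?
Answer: 19082277032754713/34983015705 ≈ 5.4547e+5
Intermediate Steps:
k(y) = 1/20
L = -4015919/20 (L = -200796 + 1/20 = -4015919/20 ≈ -2.0080e+5)
L/148023 + ((244299 + 183962)*(31131 + 209684))/189068 = -4015919/20/148023 + ((244299 + 183962)*(31131 + 209684))/189068 = -4015919/20*1/148023 + (428261*240815)*(1/189068) = -4015919/2960460 + 103131672715*(1/189068) = -4015919/2960460 + 103131672715/189068 = 19082277032754713/34983015705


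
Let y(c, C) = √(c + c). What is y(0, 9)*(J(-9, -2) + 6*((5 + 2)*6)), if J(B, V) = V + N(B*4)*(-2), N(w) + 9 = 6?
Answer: 0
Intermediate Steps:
N(w) = -3 (N(w) = -9 + 6 = -3)
y(c, C) = √2*√c (y(c, C) = √(2*c) = √2*√c)
J(B, V) = 6 + V (J(B, V) = V - 3*(-2) = V + 6 = 6 + V)
y(0, 9)*(J(-9, -2) + 6*((5 + 2)*6)) = (√2*√0)*((6 - 2) + 6*((5 + 2)*6)) = (√2*0)*(4 + 6*(7*6)) = 0*(4 + 6*42) = 0*(4 + 252) = 0*256 = 0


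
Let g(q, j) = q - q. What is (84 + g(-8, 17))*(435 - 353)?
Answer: 6888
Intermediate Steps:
g(q, j) = 0
(84 + g(-8, 17))*(435 - 353) = (84 + 0)*(435 - 353) = 84*82 = 6888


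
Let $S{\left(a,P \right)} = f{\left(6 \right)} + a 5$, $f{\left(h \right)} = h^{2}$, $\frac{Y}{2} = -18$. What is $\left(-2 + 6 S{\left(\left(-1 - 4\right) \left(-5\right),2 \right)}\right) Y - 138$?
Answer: $-34842$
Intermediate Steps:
$Y = -36$ ($Y = 2 \left(-18\right) = -36$)
$S{\left(a,P \right)} = 36 + 5 a$ ($S{\left(a,P \right)} = 6^{2} + a 5 = 36 + 5 a$)
$\left(-2 + 6 S{\left(\left(-1 - 4\right) \left(-5\right),2 \right)}\right) Y - 138 = \left(-2 + 6 \left(36 + 5 \left(-1 - 4\right) \left(-5\right)\right)\right) \left(-36\right) - 138 = \left(-2 + 6 \left(36 + 5 \left(\left(-5\right) \left(-5\right)\right)\right)\right) \left(-36\right) - 138 = \left(-2 + 6 \left(36 + 5 \cdot 25\right)\right) \left(-36\right) - 138 = \left(-2 + 6 \left(36 + 125\right)\right) \left(-36\right) - 138 = \left(-2 + 6 \cdot 161\right) \left(-36\right) - 138 = \left(-2 + 966\right) \left(-36\right) - 138 = 964 \left(-36\right) - 138 = -34704 - 138 = -34842$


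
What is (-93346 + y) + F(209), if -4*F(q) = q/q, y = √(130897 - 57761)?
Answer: -373385/4 + 4*√4571 ≈ -93076.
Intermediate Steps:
y = 4*√4571 (y = √73136 = 4*√4571 ≈ 270.44)
F(q) = -¼ (F(q) = -q/(4*q) = -¼*1 = -¼)
(-93346 + y) + F(209) = (-93346 + 4*√4571) - ¼ = -373385/4 + 4*√4571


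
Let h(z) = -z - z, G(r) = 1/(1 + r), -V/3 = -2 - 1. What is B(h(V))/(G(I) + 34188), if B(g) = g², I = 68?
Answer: 22356/2358973 ≈ 0.0094770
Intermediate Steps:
V = 9 (V = -3*(-2 - 1) = -3*(-3) = 9)
h(z) = -2*z
B(h(V))/(G(I) + 34188) = (-2*9)²/(1/(1 + 68) + 34188) = (-18)²/(1/69 + 34188) = 324/(1/69 + 34188) = 324/(2358973/69) = 324*(69/2358973) = 22356/2358973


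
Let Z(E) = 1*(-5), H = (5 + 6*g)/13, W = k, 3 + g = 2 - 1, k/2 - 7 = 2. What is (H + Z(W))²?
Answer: 5184/169 ≈ 30.675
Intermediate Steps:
k = 18 (k = 14 + 2*2 = 14 + 4 = 18)
g = -2 (g = -3 + (2 - 1) = -3 + 1 = -2)
W = 18
H = -7/13 (H = (5 + 6*(-2))/13 = (5 - 12)*(1/13) = -7*1/13 = -7/13 ≈ -0.53846)
Z(E) = -5
(H + Z(W))² = (-7/13 - 5)² = (-72/13)² = 5184/169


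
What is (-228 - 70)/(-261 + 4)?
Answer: 298/257 ≈ 1.1595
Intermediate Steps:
(-228 - 70)/(-261 + 4) = -298/(-257) = -298*(-1/257) = 298/257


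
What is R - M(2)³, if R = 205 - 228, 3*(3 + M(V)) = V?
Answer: -278/27 ≈ -10.296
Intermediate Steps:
M(V) = -3 + V/3
R = -23
R - M(2)³ = -23 - (-3 + (⅓)*2)³ = -23 - (-3 + ⅔)³ = -23 - (-7/3)³ = -23 - 1*(-343/27) = -23 + 343/27 = -278/27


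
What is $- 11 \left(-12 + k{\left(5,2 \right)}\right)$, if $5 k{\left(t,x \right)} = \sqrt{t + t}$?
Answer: $132 - \frac{11 \sqrt{10}}{5} \approx 125.04$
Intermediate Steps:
$k{\left(t,x \right)} = \frac{\sqrt{2} \sqrt{t}}{5}$ ($k{\left(t,x \right)} = \frac{\sqrt{t + t}}{5} = \frac{\sqrt{2 t}}{5} = \frac{\sqrt{2} \sqrt{t}}{5}$)
$- 11 \left(-12 + k{\left(5,2 \right)}\right) = - 11 \left(-12 + \frac{\sqrt{2} \sqrt{5}}{5}\right) = - 11 \left(-12 + \frac{\sqrt{10}}{5}\right) = 132 - \frac{11 \sqrt{10}}{5}$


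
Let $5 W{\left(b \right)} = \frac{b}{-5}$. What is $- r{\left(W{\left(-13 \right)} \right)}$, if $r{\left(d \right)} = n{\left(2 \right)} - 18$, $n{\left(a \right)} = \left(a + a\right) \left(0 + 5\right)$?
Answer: $-2$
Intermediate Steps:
$n{\left(a \right)} = 10 a$ ($n{\left(a \right)} = 2 a 5 = 10 a$)
$W{\left(b \right)} = - \frac{b}{25}$ ($W{\left(b \right)} = \frac{b \frac{1}{-5}}{5} = \frac{b \left(- \frac{1}{5}\right)}{5} = \frac{\left(- \frac{1}{5}\right) b}{5} = - \frac{b}{25}$)
$r{\left(d \right)} = 2$ ($r{\left(d \right)} = 10 \cdot 2 - 18 = 20 - 18 = 2$)
$- r{\left(W{\left(-13 \right)} \right)} = \left(-1\right) 2 = -2$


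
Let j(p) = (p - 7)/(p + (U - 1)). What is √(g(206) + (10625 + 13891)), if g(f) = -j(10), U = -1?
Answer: 5*√15690/4 ≈ 156.57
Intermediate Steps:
j(p) = (-7 + p)/(-2 + p) (j(p) = (p - 7)/(p + (-1 - 1)) = (-7 + p)/(p - 2) = (-7 + p)/(-2 + p))
g(f) = -3/8 (g(f) = -(-7 + 10)/(-2 + 10) = -3/8)
√(g(206) + (10625 + 13891)) = √(-3/8 + (10625 + 13891)) = √(-3/8 + 24516) = √(196125/8) = 5*√15690/4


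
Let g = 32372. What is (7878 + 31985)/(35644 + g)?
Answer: 39863/68016 ≈ 0.58608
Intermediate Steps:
(7878 + 31985)/(35644 + g) = (7878 + 31985)/(35644 + 32372) = 39863/68016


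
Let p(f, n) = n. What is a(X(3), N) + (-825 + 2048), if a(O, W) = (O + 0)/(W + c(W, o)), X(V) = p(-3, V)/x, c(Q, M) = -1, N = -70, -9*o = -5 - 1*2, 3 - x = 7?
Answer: 347335/284 ≈ 1223.0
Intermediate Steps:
x = -4 (x = 3 - 1*7 = 3 - 7 = -4)
o = 7/9 (o = -(-5 - 1*2)/9 = -(-5 - 2)/9 = -⅑*(-7) = 7/9 ≈ 0.77778)
X(V) = -V/4 (X(V) = V/(-4) = V*(-¼) = -V/4)
a(O, W) = O/(-1 + W) (a(O, W) = (O + 0)/(W - 1) = O/(-1 + W))
a(X(3), N) + (-825 + 2048) = (-¼*3)/(-1 - 70) + (-825 + 2048) = -¾/(-71) + 1223 = -¾*(-1/71) + 1223 = 3/284 + 1223 = 347335/284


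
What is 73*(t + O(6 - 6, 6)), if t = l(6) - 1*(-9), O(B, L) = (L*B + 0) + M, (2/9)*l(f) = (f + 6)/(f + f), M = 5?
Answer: 2701/2 ≈ 1350.5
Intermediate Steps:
l(f) = 9*(6 + f)/(4*f) (l(f) = 9*((f + 6)/(f + f))/2 = 9*((6 + f)/((2*f)))/2 = 9*((6 + f)*(1/(2*f)))/2 = 9*((6 + f)/(2*f))/2 = 9*(6 + f)/(4*f))
O(B, L) = 5 + B*L (O(B, L) = (L*B + 0) + 5 = (B*L + 0) + 5 = B*L + 5 = 5 + B*L)
t = 27/2 (t = (9/4)*(6 + 6)/6 - 1*(-9) = (9/4)*(⅙)*12 + 9 = 9/2 + 9 = 27/2 ≈ 13.500)
73*(t + O(6 - 6, 6)) = 73*(27/2 + (5 + (6 - 6)*6)) = 73*(27/2 + (5 + 0*6)) = 73*(27/2 + (5 + 0)) = 73*(27/2 + 5) = 73*(37/2) = 2701/2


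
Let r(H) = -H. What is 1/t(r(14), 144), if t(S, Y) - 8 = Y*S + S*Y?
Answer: -1/4024 ≈ -0.00024851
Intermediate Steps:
t(S, Y) = 8 + 2*S*Y (t(S, Y) = 8 + (Y*S + S*Y) = 8 + (S*Y + S*Y) = 8 + 2*S*Y)
1/t(r(14), 144) = 1/(8 + 2*(-1*14)*144) = 1/(8 + 2*(-14)*144) = 1/(8 - 4032) = 1/(-4024) = -1/4024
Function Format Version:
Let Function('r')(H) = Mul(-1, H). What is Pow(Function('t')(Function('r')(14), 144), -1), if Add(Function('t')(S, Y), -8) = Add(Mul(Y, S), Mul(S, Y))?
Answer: Rational(-1, 4024) ≈ -0.00024851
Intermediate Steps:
Function('t')(S, Y) = Add(8, Mul(2, S, Y)) (Function('t')(S, Y) = Add(8, Add(Mul(Y, S), Mul(S, Y))) = Add(8, Add(Mul(S, Y), Mul(S, Y))) = Add(8, Mul(2, S, Y)))
Pow(Function('t')(Function('r')(14), 144), -1) = Pow(Add(8, Mul(2, Mul(-1, 14), 144)), -1) = Pow(Add(8, Mul(2, -14, 144)), -1) = Pow(Add(8, -4032), -1) = Pow(-4024, -1) = Rational(-1, 4024)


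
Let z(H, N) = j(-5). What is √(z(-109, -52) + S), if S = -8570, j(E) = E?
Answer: 35*I*√7 ≈ 92.601*I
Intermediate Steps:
z(H, N) = -5
√(z(-109, -52) + S) = √(-5 - 8570) = √(-8575) = 35*I*√7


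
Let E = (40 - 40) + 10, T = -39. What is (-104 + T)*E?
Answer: -1430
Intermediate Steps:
E = 10 (E = 0 + 10 = 10)
(-104 + T)*E = (-104 - 39)*10 = -143*10 = -1430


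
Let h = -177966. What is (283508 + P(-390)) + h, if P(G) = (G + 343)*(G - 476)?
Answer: 146244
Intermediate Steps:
P(G) = (-476 + G)*(343 + G) (P(G) = (343 + G)*(-476 + G) = (-476 + G)*(343 + G))
(283508 + P(-390)) + h = (283508 + (-163268 + (-390)² - 133*(-390))) - 177966 = (283508 + (-163268 + 152100 + 51870)) - 177966 = (283508 + 40702) - 177966 = 324210 - 177966 = 146244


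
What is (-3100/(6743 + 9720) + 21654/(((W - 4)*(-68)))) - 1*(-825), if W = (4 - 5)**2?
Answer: 521096717/559742 ≈ 930.96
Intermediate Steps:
W = 1 (W = (-1)**2 = 1)
(-3100/(6743 + 9720) + 21654/(((W - 4)*(-68)))) - 1*(-825) = (-3100/(6743 + 9720) + 21654/(((1 - 4)*(-68)))) - 1*(-825) = (-3100/16463 + 21654/((-3*(-68)))) + 825 = (-3100*1/16463 + 21654/204) + 825 = (-3100/16463 + 21654*(1/204)) + 825 = (-3100/16463 + 3609/34) + 825 = 59309567/559742 + 825 = 521096717/559742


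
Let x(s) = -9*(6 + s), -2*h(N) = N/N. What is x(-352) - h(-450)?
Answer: 6229/2 ≈ 3114.5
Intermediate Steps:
h(N) = -½ (h(N) = -N/(2*N) = -½*1 = -½)
x(s) = -54 - 9*s
x(-352) - h(-450) = (-54 - 9*(-352)) - 1*(-½) = (-54 + 3168) + ½ = 3114 + ½ = 6229/2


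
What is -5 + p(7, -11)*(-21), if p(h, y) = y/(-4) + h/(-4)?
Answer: -26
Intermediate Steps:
p(h, y) = -h/4 - y/4 (p(h, y) = y*(-1/4) + h*(-1/4) = -y/4 - h/4 = -h/4 - y/4)
-5 + p(7, -11)*(-21) = -5 + (-1/4*7 - 1/4*(-11))*(-21) = -5 + (-7/4 + 11/4)*(-21) = -5 + 1*(-21) = -5 - 21 = -26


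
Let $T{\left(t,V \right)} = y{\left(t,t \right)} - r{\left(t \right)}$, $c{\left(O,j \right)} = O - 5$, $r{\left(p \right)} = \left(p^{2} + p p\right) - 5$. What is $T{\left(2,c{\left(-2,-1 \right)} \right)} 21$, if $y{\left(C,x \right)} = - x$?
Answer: $-105$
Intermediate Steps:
$r{\left(p \right)} = -5 + 2 p^{2}$ ($r{\left(p \right)} = \left(p^{2} + p^{2}\right) - 5 = 2 p^{2} - 5 = -5 + 2 p^{2}$)
$c{\left(O,j \right)} = -5 + O$ ($c{\left(O,j \right)} = O - 5 = -5 + O$)
$T{\left(t,V \right)} = 5 - t - 2 t^{2}$ ($T{\left(t,V \right)} = - t - \left(-5 + 2 t^{2}\right) = 5 - t - 2 t^{2}$)
$T{\left(2,c{\left(-2,-1 \right)} \right)} 21 = \left(5 - 2 - 2 \cdot 2^{2}\right) 21 = \left(5 - 2 - 8\right) 21 = \left(-5\right) 21 = -105$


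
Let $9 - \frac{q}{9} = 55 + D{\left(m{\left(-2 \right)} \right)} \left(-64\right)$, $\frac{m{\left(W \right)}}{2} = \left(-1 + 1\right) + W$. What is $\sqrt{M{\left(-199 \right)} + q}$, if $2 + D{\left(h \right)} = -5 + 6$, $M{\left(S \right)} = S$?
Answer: $i \sqrt{1189} \approx 34.482 i$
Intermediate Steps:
$m{\left(W \right)} = 2 W$ ($m{\left(W \right)} = 2 \left(\left(-1 + 1\right) + W\right) = 2 \left(0 + W\right) = 2 W$)
$D{\left(h \right)} = -1$ ($D{\left(h \right)} = -2 + \left(-5 + 6\right) = -2 + 1 = -1$)
$q = -990$ ($q = 81 - 9 \left(55 - -64\right) = 81 - 9 \left(55 + 64\right) = 81 - 1071 = -990$)
$\sqrt{M{\left(-199 \right)} + q} = \sqrt{-199 - 990} = \sqrt{-1189} = i \sqrt{1189}$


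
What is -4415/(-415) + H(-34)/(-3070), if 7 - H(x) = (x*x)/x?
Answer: 2707407/254810 ≈ 10.625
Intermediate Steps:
H(x) = 7 - x (H(x) = 7 - x*x/x = 7 - x**2/x = 7 - x)
-4415/(-415) + H(-34)/(-3070) = -4415/(-415) + (7 - 1*(-34))/(-3070) = -4415*(-1/415) + (7 + 34)*(-1/3070) = 883/83 + 41*(-1/3070) = 883/83 - 41/3070 = 2707407/254810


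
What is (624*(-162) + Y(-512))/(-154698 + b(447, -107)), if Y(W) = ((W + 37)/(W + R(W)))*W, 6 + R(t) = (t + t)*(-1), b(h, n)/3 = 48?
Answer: 12726832/19551081 ≈ 0.65095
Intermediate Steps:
b(h, n) = 144 (b(h, n) = 3*48 = 144)
R(t) = -6 - 2*t (R(t) = -6 + (t + t)*(-1) = -6 + (2*t)*(-1) = -6 - 2*t)
Y(W) = W*(37 + W)/(-6 - W) (Y(W) = ((W + 37)/(W + (-6 - 2*W)))*W = ((37 + W)/(-6 - W))*W = W*(37 + W)/(-6 - W))
(624*(-162) + Y(-512))/(-154698 + b(447, -107)) = (624*(-162) - 512*(37 - 512)/(-6 - 1*(-512)))/(-154698 + 144) = (-101088 - 512*(-475)/(-6 + 512))/(-154554) = (-101088 - 512*(-475)/506)*(-1/154554) = (-101088 - 512*1/506*(-475))*(-1/154554) = (-101088 + 121600/253)*(-1/154554) = -25453664/253*(-1/154554) = 12726832/19551081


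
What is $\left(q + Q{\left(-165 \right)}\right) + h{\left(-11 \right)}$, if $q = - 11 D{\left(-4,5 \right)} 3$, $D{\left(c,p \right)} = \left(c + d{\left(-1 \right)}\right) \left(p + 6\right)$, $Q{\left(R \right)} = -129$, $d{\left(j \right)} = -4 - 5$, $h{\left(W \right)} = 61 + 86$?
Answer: $4737$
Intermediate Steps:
$h{\left(W \right)} = 147$
$d{\left(j \right)} = -9$ ($d{\left(j \right)} = -4 - 5 = -9$)
$D{\left(c,p \right)} = \left(-9 + c\right) \left(6 + p\right)$ ($D{\left(c,p \right)} = \left(c - 9\right) \left(p + 6\right) = \left(-9 + c\right) \left(6 + p\right)$)
$q = 4719$ ($q = - 11 \left(-54 - 45 + 6 \left(-4\right) - 20\right) 3 = - 11 \left(-54 - 45 - 24 - 20\right) 3 = \left(-11\right) \left(-143\right) 3 = 1573 \cdot 3 = 4719$)
$\left(q + Q{\left(-165 \right)}\right) + h{\left(-11 \right)} = \left(4719 - 129\right) + 147 = 4590 + 147 = 4737$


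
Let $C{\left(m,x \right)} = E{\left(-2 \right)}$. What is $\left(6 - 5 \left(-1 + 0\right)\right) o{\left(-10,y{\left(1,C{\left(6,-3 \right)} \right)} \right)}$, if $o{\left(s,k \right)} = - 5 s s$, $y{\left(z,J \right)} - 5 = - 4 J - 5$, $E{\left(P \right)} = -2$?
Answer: $-5500$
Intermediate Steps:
$C{\left(m,x \right)} = -2$
$y{\left(z,J \right)} = - 4 J$ ($y{\left(z,J \right)} = 5 - \left(5 + 4 J\right) = - 4 J$)
$o{\left(s,k \right)} = - 5 s^{2}$
$\left(6 - 5 \left(-1 + 0\right)\right) o{\left(-10,y{\left(1,C{\left(6,-3 \right)} \right)} \right)} = \left(6 - 5 \left(-1 + 0\right)\right) \left(- 5 \left(-10\right)^{2}\right) = \left(6 - -5\right) \left(\left(-5\right) 100\right) = \left(6 + 5\right) \left(-500\right) = 11 \left(-500\right) = -5500$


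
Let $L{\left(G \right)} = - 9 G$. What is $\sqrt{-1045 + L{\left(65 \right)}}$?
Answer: $i \sqrt{1630} \approx 40.373 i$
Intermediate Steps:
$\sqrt{-1045 + L{\left(65 \right)}} = \sqrt{-1045 - 585} = \sqrt{-1630} = i \sqrt{1630}$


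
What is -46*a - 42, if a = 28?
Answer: -1330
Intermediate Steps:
-46*a - 42 = -46*28 - 42 = -1288 - 42 = -1330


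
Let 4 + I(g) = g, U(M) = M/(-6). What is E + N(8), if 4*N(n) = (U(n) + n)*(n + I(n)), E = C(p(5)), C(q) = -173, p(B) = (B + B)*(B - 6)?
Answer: -153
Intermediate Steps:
U(M) = -M/6 (U(M) = M*(-1/6) = -M/6)
I(g) = -4 + g
p(B) = 2*B*(-6 + B) (p(B) = (2*B)*(-6 + B) = 2*B*(-6 + B))
E = -173
N(n) = 5*n*(-4 + 2*n)/24 (N(n) = ((-n/6 + n)*(n + (-4 + n)))/4 = ((5*n/6)*(-4 + 2*n))/4 = (5*n*(-4 + 2*n)/6)/4 = 5*n*(-4 + 2*n)/24)
E + N(8) = -173 + (5/12)*8*(-2 + 8) = -173 + (5/12)*8*6 = -173 + 20 = -153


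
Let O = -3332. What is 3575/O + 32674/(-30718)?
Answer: -109343309/51176188 ≈ -2.1366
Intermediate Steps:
3575/O + 32674/(-30718) = 3575/(-3332) + 32674/(-30718) = 3575*(-1/3332) + 32674*(-1/30718) = -3575/3332 - 16337/15359 = -109343309/51176188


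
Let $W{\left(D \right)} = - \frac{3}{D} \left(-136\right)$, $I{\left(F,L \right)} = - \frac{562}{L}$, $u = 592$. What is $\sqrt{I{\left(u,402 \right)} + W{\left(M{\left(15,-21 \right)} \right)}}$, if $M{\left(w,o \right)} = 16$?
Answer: $\frac{\sqrt{3894978}}{402} \approx 4.9094$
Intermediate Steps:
$W{\left(D \right)} = \frac{408}{D}$
$\sqrt{I{\left(u,402 \right)} + W{\left(M{\left(15,-21 \right)} \right)}} = \sqrt{- \frac{562}{402} + \frac{408}{16}} = \sqrt{\left(-562\right) \frac{1}{402} + 408 \cdot \frac{1}{16}} = \sqrt{- \frac{281}{201} + \frac{51}{2}} = \sqrt{\frac{9689}{402}} = \frac{\sqrt{3894978}}{402}$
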